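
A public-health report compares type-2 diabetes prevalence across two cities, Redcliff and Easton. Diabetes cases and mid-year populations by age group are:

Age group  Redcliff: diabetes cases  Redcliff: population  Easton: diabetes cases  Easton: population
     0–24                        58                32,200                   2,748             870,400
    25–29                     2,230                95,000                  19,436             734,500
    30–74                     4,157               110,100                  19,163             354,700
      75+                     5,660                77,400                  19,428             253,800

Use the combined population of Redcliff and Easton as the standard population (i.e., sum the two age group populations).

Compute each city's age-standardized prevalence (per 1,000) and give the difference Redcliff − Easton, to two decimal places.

-4.90

Age-specific rates per 1,000 for Redcliff: 1.801, 23.474, 37.757, 73.127.
For Easton: 3.157, 26.462, 54.026, 76.548.
Combined standard total = 2,528,100; weights = 0.3570, 0.3281, 0.1839, 0.1310.
Redcliff: 0.3570×1.801 + 0.3281×23.474 + 0.1839×37.757 + 0.1310×73.127 = 24.8669 per 1,000.
Easton: 0.3570×3.157 + 0.3281×26.462 + 0.1839×54.026 + 0.1310×76.548 = 29.7708 per 1,000.
Difference = 24.8669 − 29.7708 = -4.9039.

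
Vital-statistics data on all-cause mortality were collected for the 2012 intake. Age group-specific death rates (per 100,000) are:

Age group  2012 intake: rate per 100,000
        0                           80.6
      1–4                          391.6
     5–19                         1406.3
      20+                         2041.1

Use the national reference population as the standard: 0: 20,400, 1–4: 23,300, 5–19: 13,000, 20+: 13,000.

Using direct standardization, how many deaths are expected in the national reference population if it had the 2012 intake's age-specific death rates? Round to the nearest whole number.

Expected deaths = Σ (standard pop × age-specific rate ÷ 100,000)
= 20,400×80.6/100,000 + 23,300×391.6/100,000 + 13,000×1406.3/100,000 + 13,000×2041.1/100,000
= 16.44 + 91.24 + 182.82 + 265.34 = 555.85.

556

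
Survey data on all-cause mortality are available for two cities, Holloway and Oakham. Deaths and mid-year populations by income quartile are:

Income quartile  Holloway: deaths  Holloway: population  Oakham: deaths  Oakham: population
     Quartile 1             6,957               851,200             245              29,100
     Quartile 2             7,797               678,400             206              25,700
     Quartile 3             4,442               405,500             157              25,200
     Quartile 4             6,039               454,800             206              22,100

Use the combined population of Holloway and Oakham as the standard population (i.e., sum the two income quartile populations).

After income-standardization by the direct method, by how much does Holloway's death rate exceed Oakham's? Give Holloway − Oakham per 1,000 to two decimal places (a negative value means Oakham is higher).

2.47

Income-specific rates per 1,000 for Holloway: 8.173, 11.493, 10.954, 13.278.
For Oakham: 8.419, 8.016, 6.230, 9.321.
Combined standard total = 2,492,000; weights = 0.3533, 0.2825, 0.1728, 0.1914.
Holloway: 0.3533×8.173 + 0.2825×11.493 + 0.1728×10.954 + 0.1914×13.278 = 10.5689 per 1,000.
Oakham: 0.3533×8.419 + 0.2825×8.016 + 0.1728×6.230 + 0.1914×9.321 = 8.0995 per 1,000.
Difference = 10.5689 − 8.0995 = 2.4694.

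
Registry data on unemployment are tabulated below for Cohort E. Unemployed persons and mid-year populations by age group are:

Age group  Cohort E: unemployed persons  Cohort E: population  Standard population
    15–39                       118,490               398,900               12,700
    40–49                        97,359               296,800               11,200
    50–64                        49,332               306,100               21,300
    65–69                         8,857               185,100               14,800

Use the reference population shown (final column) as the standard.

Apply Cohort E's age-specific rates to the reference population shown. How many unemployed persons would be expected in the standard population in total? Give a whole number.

Age-specific rates per 1,000 for Cohort E: 297.042, 328.029, 161.163, 47.850.
Expected unemployed persons = Σ (standard pop × age-specific rate ÷ 1,000)
= 12,700×297.042/1,000 + 11,200×328.029/1,000 + 21,300×161.163/1,000 + 14,800×47.850/1,000
= 3772.43 + 3673.92 + 3432.77 + 708.18 = 11587.31.

11587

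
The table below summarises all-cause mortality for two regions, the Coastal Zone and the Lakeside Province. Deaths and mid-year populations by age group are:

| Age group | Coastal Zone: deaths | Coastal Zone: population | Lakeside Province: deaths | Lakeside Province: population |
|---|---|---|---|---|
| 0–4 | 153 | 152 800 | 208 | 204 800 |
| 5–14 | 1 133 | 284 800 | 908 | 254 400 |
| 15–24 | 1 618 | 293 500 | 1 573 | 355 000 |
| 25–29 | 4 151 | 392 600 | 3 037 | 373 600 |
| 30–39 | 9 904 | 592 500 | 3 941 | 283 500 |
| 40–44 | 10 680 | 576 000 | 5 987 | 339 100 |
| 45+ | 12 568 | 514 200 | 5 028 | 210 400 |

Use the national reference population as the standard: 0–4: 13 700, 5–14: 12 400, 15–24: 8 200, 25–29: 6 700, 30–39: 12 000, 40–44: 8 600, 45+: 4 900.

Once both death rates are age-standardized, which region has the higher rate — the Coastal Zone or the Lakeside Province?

Coastal Zone

Age-specific rates per 1 000 for the Coastal Zone: 1.001, 3.978, 5.513, 10.573, 16.716, 18.542, 24.442.
For the Lakeside Province: 1.016, 3.569, 4.431, 8.129, 13.901, 17.656, 23.897.
Standard total = 66 500; weights = 0.2060, 0.1865, 0.1233, 0.1008, 0.1805, 0.1293, 0.0737.
The Coastal Zone: 0.2060×1.001 + 0.1865×3.978 + 0.1233×5.513 + 0.1008×10.573 + 0.1805×16.716 + 0.1293×18.542 + 0.0737×24.442 = 9.9083 per 1 000.
The Lakeside Province: 0.2060×1.016 + 0.1865×3.569 + 0.1233×4.431 + 0.1008×8.129 + 0.1805×13.901 + 0.1293×17.656 + 0.0737×23.897 = 8.7928 per 1 000.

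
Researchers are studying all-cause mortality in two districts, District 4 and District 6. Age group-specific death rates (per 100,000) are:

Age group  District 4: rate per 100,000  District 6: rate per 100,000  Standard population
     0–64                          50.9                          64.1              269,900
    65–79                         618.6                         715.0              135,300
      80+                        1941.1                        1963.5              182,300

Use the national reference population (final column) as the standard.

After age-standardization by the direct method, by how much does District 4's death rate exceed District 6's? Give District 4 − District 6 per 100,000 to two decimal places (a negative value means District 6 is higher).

Standard total = 587,500; weights = 0.4594, 0.2303, 0.3103.
District 4: 0.4594×50.9 + 0.2303×618.6 + 0.3103×1941.1 = 768.1651 per 100,000.
District 6: 0.4594×64.1 + 0.2303×715.0 + 0.3103×1963.5 = 803.3807 per 100,000.
Difference = 768.1651 − 803.3807 = -35.2155.

-35.22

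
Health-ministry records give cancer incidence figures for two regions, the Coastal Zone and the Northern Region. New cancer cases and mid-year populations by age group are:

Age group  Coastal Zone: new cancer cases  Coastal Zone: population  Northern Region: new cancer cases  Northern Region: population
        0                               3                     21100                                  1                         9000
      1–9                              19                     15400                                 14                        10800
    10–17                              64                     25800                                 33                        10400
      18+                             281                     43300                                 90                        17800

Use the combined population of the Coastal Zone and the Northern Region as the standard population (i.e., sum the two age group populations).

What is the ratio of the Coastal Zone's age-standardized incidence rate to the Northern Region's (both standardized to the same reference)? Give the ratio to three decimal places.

1.134

Age-specific rates per 100000 for the Coastal Zone: 14.22, 123.38, 248.06, 648.96.
For the Northern Region: 11.11, 129.63, 317.31, 505.62.
Combined standard total = 153600; weights = 0.1960, 0.1706, 0.2357, 0.3978.
The Coastal Zone: 0.1960×14.22 + 0.1706×123.38 + 0.2357×248.06 + 0.3978×648.96 = 340.4412 per 100000.
The Northern Region: 0.1960×11.11 + 0.1706×129.63 + 0.2357×317.31 + 0.3978×505.62 = 300.1988 per 100000.
Ratio = 340.4412 ÷ 300.1988 = 1.13405.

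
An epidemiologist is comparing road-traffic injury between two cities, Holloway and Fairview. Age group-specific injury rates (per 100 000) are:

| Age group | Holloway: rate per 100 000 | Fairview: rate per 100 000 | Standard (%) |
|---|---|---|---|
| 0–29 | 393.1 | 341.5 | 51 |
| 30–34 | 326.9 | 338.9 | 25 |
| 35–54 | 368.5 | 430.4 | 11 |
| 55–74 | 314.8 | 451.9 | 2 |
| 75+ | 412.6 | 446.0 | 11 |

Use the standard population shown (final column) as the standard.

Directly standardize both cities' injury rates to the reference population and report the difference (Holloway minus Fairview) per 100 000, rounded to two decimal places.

10.09

Standard weights: 0.51, 0.25, 0.11, 0.02, 0.11.
Holloway: 0.5100×393.1 + 0.2500×326.9 + 0.1100×368.5 + 0.0200×314.8 + 0.1100×412.6 = 374.4230 per 100 000.
Fairview: 0.5100×341.5 + 0.2500×338.9 + 0.1100×430.4 + 0.0200×451.9 + 0.1100×446.0 = 364.3320 per 100 000.
Difference = 374.4230 − 364.3320 = 10.0910.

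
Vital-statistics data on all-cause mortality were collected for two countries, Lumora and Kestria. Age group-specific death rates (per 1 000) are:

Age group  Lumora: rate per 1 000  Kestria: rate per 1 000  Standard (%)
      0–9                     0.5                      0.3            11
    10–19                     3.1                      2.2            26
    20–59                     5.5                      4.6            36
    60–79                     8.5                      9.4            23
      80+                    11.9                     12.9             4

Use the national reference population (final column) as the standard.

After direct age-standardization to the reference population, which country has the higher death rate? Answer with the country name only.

Lumora

Standard weights: 0.11, 0.26, 0.36, 0.23, 0.04.
Lumora: 0.1100×0.5 + 0.2600×3.1 + 0.3600×5.5 + 0.2300×8.5 + 0.0400×11.9 = 5.2720 per 1 000.
Kestria: 0.1100×0.3 + 0.2600×2.2 + 0.3600×4.6 + 0.2300×9.4 + 0.0400×12.9 = 4.9390 per 1 000.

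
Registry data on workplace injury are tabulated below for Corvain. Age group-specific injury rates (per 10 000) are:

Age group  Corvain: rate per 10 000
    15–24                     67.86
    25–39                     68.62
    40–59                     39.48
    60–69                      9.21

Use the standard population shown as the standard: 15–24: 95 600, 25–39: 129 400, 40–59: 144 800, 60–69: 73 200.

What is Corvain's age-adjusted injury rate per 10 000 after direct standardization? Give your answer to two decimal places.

Standard total = 443 000; weights = 0.2158, 0.2921, 0.3269, 0.1652.
Standardized rate: 0.2158×67.86 + 0.2921×68.62 + 0.3269×39.48 + 0.1652×9.21 = 49.1145 per 10 000.

49.11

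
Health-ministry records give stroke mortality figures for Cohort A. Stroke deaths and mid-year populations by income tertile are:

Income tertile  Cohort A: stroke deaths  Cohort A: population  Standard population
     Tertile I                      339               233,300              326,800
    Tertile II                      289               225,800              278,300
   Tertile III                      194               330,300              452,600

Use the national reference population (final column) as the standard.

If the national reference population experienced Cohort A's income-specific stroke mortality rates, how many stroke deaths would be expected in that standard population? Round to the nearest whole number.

1097

Income-specific rates per 100,000 for Cohort A: 145.31, 127.99, 58.73.
Expected stroke deaths = Σ (standard pop × income-specific rate ÷ 100,000)
= 326,800×145.31/100,000 + 278,300×127.99/100,000 + 452,600×58.73/100,000
= 474.86 + 356.19 + 265.83 = 1096.89.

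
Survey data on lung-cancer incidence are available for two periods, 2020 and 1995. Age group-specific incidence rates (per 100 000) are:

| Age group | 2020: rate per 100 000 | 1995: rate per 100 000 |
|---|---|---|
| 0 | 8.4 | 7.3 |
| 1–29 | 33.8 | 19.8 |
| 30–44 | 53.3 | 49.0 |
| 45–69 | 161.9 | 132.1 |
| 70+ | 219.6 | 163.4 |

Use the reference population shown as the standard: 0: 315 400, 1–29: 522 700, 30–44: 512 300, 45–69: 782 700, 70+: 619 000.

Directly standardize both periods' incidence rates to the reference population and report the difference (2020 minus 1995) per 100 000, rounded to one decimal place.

Standard total = 2 752 100; weights = 0.1146, 0.1899, 0.1861, 0.2844, 0.2249.
2020: 0.1146×8.4 + 0.1899×33.8 + 0.1861×53.3 + 0.2844×161.9 + 0.2249×219.6 = 112.7407 per 100 000.
1995: 0.1146×7.3 + 0.1899×19.8 + 0.1861×49.0 + 0.2844×132.1 + 0.2249×163.4 = 88.0396 per 100 000.
Difference = 112.7407 − 88.0396 = 24.7011.

24.7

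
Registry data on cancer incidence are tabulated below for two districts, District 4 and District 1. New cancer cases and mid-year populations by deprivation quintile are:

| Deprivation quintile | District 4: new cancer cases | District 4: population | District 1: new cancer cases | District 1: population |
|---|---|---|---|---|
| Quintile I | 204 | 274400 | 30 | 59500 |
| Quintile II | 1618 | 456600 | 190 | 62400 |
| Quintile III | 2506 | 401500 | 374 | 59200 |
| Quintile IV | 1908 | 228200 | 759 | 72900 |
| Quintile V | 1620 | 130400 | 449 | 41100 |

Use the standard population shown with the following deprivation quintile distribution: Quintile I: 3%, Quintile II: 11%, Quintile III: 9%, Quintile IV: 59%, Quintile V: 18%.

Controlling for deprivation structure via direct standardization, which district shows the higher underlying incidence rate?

District 1

Deprivation-specific rates per 100000 for District 4: 74.34, 354.36, 624.16, 836.11, 1242.33.
For District 1: 50.42, 304.49, 631.76, 1041.15, 1092.46.
Standard weights: 0.03, 0.11, 0.09, 0.59, 0.18.
District 4: 0.0300×74.34 + 0.1100×354.36 + 0.0900×624.16 + 0.5900×836.11 + 0.1800×1242.33 = 814.3078 per 100000.
District 1: 0.0300×50.42 + 0.1100×304.49 + 0.0900×631.76 + 0.5900×1041.15 + 0.1800×1092.46 = 902.7865 per 100000.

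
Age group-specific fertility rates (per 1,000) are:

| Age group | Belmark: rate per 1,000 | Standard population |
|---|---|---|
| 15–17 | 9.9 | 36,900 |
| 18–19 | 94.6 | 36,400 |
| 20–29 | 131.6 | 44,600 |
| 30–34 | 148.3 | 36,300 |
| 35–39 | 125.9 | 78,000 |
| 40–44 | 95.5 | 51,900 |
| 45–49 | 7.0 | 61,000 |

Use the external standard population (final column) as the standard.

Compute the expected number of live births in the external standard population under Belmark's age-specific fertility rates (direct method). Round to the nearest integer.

30265

Expected live births = Σ (standard pop × age-specific rate ÷ 1,000)
= 36,900×9.9/1,000 + 36,400×94.6/1,000 + 44,600×131.6/1,000 + 36,300×148.3/1,000 + 78,000×125.9/1,000 + 51,900×95.5/1,000 + 61,000×7.0/1,000
= 365.31 + 3443.44 + 5869.36 + 5383.29 + 9820.20 + 4956.45 + 427.00 = 30265.05.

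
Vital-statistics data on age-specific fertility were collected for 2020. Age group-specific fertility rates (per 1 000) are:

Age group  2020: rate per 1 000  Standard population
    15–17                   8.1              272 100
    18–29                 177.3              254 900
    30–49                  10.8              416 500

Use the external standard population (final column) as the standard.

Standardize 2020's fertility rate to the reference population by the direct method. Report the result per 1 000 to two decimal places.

Standard total = 943 500; weights = 0.2884, 0.2702, 0.4414.
Standardized rate: 0.2884×8.1 + 0.2702×177.3 + 0.4414×10.8 = 55.0037 per 1 000.

55.00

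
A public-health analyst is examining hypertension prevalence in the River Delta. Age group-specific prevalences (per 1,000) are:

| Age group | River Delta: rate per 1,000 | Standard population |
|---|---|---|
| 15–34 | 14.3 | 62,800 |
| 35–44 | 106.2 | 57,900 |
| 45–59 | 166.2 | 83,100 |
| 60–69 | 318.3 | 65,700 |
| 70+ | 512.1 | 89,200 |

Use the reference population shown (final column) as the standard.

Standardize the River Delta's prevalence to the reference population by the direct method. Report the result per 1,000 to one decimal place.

243.8

Standard total = 358,700; weights = 0.1751, 0.1614, 0.2317, 0.1832, 0.2487.
Standardized rate: 0.1751×14.3 + 0.1614×106.2 + 0.2317×166.2 + 0.1832×318.3 + 0.2487×512.1 = 243.7967 per 1,000.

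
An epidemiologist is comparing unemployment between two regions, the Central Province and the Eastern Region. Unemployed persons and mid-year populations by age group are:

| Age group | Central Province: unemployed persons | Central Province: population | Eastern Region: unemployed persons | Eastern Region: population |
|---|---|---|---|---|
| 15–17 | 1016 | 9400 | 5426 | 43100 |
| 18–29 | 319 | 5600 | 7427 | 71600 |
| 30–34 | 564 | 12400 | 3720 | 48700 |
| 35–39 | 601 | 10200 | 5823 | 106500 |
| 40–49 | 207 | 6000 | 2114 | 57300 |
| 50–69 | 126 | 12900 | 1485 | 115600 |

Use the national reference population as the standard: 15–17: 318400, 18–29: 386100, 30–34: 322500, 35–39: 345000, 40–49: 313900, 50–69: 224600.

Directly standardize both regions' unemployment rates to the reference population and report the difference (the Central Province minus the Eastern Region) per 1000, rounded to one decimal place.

-17.6

Age-specific rates per 1000 for the Central Province: 108.085, 56.964, 45.484, 58.922, 34.500, 9.767.
For the Eastern Region: 125.893, 103.729, 76.386, 54.676, 36.894, 12.846.
Standard total = 1910500; weights = 0.1667, 0.2021, 0.1688, 0.1806, 0.1643, 0.1176.
The Central Province: 0.1667×108.085 + 0.2021×56.964 + 0.1688×45.484 + 0.1806×58.922 + 0.1643×34.500 + 0.1176×9.767 = 54.6600 per 1000.
The Eastern Region: 0.1667×125.893 + 0.2021×103.729 + 0.1688×76.386 + 0.1806×54.676 + 0.1643×36.894 + 0.1176×12.846 = 72.2837 per 1000.
Difference = 54.6600 − 72.2837 = -17.6237.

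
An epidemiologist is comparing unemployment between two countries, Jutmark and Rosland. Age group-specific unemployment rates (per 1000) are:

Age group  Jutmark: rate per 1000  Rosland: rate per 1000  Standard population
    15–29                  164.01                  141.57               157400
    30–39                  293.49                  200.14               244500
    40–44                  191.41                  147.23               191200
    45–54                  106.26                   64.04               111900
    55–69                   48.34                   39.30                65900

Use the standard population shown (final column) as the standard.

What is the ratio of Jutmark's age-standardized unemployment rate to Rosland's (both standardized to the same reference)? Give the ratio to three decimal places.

Standard total = 770900; weights = 0.2042, 0.3172, 0.2480, 0.1452, 0.0855.
Jutmark: 0.2042×164.01 + 0.3172×293.49 + 0.2480×191.41 + 0.1452×106.26 + 0.0855×48.34 = 193.6012 per 1000.
Rosland: 0.2042×141.57 + 0.3172×200.14 + 0.2480×147.23 + 0.1452×64.04 + 0.0855×39.30 = 141.5536 per 1000.
Ratio = 193.6012 ÷ 141.5536 = 1.36769.

1.368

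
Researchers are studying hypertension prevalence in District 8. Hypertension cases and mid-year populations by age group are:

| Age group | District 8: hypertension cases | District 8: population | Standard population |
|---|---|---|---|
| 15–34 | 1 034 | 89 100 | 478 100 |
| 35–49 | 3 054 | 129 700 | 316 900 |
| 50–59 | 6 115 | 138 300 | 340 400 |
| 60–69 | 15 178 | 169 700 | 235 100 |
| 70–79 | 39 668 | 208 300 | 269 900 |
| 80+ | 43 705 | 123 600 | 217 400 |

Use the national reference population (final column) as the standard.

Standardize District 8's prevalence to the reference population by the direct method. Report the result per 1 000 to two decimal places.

Age-specific rates per 1 000 for District 8: 11.605, 23.547, 44.215, 89.440, 190.437, 353.600.
Standard total = 1 857 800; weights = 0.2573, 0.1706, 0.1832, 0.1265, 0.1453, 0.1170.
Standardized rate: 0.2573×11.605 + 0.1706×23.547 + 0.1832×44.215 + 0.1265×89.440 + 0.1453×190.437 + 0.1170×353.600 = 95.4679 per 1 000.

95.47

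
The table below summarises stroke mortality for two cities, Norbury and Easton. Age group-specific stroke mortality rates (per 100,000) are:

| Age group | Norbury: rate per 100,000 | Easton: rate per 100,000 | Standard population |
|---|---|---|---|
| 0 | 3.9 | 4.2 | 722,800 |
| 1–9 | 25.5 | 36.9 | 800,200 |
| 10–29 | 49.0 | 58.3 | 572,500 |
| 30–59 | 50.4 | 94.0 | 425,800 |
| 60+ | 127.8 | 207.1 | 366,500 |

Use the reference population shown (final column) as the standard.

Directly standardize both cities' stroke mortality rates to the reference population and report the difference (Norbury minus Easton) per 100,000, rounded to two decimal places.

Standard total = 2,887,800; weights = 0.2503, 0.2771, 0.1982, 0.1474, 0.1269.
Norbury: 0.2503×3.9 + 0.2771×25.5 + 0.1982×49.0 + 0.1474×50.4 + 0.1269×127.8 = 41.4071 per 100,000.
Easton: 0.2503×4.2 + 0.2771×36.9 + 0.1982×58.3 + 0.1474×94.0 + 0.1269×207.1 = 62.9778 per 100,000.
Difference = 41.4071 − 62.9778 = -21.5706.

-21.57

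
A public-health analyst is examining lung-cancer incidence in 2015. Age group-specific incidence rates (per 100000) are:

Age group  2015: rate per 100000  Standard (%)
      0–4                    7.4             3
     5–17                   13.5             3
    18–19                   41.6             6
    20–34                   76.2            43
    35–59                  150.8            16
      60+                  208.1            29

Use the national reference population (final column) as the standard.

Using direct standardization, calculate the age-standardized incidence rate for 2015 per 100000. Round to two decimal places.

120.37

Standard weights: 0.03, 0.03, 0.06, 0.43, 0.16, 0.29.
Standardized rate: 0.0300×7.4 + 0.0300×13.5 + 0.0600×41.6 + 0.4300×76.2 + 0.1600×150.8 + 0.2900×208.1 = 120.3660 per 100000.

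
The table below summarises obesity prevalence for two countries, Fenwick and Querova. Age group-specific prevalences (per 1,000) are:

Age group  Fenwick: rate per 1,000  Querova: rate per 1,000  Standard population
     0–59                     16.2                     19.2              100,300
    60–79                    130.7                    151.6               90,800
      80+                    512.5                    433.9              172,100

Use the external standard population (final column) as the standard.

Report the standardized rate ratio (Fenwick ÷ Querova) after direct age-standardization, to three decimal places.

1.125

Standard total = 363,200; weights = 0.2762, 0.2500, 0.4738.
Fenwick: 0.2762×16.2 + 0.2500×130.7 + 0.4738×512.5 = 279.9936 per 1,000.
Querova: 0.2762×19.2 + 0.2500×151.6 + 0.4738×433.9 = 248.8029 per 1,000.
Ratio = 279.9936 ÷ 248.8029 = 1.12536.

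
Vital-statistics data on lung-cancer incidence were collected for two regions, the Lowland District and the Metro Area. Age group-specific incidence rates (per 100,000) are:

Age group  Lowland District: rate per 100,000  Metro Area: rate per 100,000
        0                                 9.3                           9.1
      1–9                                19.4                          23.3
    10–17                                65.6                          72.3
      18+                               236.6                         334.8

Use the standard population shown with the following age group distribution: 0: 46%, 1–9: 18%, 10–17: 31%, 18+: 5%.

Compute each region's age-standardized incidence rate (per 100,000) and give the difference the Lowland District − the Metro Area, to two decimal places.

-7.60

Standard weights: 0.46, 0.18, 0.31, 0.05.
The Lowland District: 0.4600×9.3 + 0.1800×19.4 + 0.3100×65.6 + 0.0500×236.6 = 39.9360 per 100,000.
The Metro Area: 0.4600×9.1 + 0.1800×23.3 + 0.3100×72.3 + 0.0500×334.8 = 47.5330 per 100,000.
Difference = 39.9360 − 47.5330 = -7.5970.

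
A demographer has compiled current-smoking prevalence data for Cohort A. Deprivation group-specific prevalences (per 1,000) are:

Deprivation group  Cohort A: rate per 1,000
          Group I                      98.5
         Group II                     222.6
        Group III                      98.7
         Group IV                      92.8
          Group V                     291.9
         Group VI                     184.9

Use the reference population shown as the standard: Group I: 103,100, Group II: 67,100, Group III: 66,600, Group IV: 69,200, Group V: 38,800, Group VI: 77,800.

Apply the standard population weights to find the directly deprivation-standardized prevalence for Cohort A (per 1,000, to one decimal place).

151.0

Standard total = 422,600; weights = 0.2440, 0.1588, 0.1576, 0.1637, 0.0918, 0.1841.
Standardized rate: 0.2440×98.5 + 0.1588×222.6 + 0.1576×98.7 + 0.1637×92.8 + 0.0918×291.9 + 0.1841×184.9 = 150.9653 per 1,000.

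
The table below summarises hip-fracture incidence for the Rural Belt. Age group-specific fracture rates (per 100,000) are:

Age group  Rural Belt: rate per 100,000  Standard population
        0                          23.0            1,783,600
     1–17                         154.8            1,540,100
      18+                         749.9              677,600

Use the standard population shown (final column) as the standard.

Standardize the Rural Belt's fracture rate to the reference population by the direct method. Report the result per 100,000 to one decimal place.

Standard total = 4,001,300; weights = 0.4458, 0.3849, 0.1693.
Standardized rate: 0.4458×23.0 + 0.3849×154.8 + 0.1693×749.9 = 196.8267 per 100,000.

196.8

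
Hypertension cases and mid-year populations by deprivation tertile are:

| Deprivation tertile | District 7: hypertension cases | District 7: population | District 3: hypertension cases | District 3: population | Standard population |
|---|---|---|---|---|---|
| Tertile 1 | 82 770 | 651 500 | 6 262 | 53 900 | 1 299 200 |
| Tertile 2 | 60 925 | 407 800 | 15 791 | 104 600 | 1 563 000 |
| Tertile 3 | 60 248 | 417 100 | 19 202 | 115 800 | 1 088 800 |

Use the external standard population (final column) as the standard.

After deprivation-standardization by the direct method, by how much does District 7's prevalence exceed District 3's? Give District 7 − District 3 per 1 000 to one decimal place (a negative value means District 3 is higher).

-2.9

Deprivation-specific rates per 1 000 for District 7: 127.045, 149.399, 144.445.
For District 3: 116.178, 150.966, 165.820.
Standard total = 3 951 000; weights = 0.3288, 0.3956, 0.2756.
District 7: 0.3288×127.045 + 0.3956×149.399 + 0.2756×144.445 = 140.6833 per 1 000.
District 3: 0.3288×116.178 + 0.3956×150.966 + 0.2756×165.820 = 143.6201 per 1 000.
Difference = 140.6833 − 143.6201 = -2.9368.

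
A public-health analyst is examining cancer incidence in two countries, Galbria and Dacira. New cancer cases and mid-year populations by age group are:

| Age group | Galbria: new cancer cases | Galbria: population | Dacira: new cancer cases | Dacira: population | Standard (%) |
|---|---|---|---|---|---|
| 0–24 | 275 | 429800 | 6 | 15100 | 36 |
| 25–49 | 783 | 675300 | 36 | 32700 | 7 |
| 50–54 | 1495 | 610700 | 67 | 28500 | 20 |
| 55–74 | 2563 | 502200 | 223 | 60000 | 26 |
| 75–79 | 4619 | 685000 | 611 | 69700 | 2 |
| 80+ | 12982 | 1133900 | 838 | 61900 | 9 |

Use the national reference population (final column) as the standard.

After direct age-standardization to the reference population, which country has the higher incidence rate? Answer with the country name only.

Galbria

Age-specific rates per 100000 for Galbria: 63.98, 115.95, 244.80, 510.35, 674.31, 1144.90.
For Dacira: 39.74, 110.09, 235.09, 371.67, 876.61, 1353.80.
Standard weights: 0.36, 0.07, 0.20, 0.26, 0.02, 0.09.
Galbria: 0.3600×63.98 + 0.0700×115.95 + 0.2000×244.80 + 0.2600×510.35 + 0.0200×674.31 + 0.0900×1144.90 = 329.3297 per 100000.
Dacira: 0.3600×39.74 + 0.0700×110.09 + 0.2000×235.09 + 0.2600×371.67 + 0.0200×876.61 + 0.0900×1353.80 = 305.0359 per 100000.
The crude rates (562.73 vs 664.80) would put Dacira higher, but that reflects its age composition; once standardized to a common age structure, Galbria has the higher underlying rate.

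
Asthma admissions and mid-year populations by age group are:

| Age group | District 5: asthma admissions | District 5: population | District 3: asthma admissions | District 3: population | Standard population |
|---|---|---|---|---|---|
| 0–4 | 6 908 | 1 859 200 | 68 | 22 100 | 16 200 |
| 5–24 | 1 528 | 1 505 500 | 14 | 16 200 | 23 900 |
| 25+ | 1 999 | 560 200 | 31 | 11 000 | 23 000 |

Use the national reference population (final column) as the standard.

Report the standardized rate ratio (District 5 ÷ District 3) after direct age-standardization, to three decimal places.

Age-specific rates per 10 000 for District 5: 37.16, 10.15, 35.68.
For District 3: 30.77, 8.64, 28.18.
Standard total = 63 100; weights = 0.2567, 0.3788, 0.3645.
District 5: 0.2567×37.16 + 0.3788×10.15 + 0.3645×35.68 = 26.3902 per 10 000.
District 3: 0.2567×30.77 + 0.3788×8.64 + 0.3645×28.18 = 21.4451 per 10 000.
Ratio = 26.3902 ÷ 21.4451 = 1.23059.

1.231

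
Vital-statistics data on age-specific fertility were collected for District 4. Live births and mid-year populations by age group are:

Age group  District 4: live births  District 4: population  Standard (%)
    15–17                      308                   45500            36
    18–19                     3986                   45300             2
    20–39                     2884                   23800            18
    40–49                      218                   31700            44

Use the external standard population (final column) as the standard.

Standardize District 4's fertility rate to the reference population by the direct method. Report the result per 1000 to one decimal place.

Age-specific rates per 1000 for District 4: 6.769, 87.991, 121.176, 6.877.
Standard weights: 0.36, 0.02, 0.18, 0.44.
Standardized rate: 0.3600×6.769 + 0.0200×87.991 + 0.1800×121.176 + 0.4400×6.877 = 29.0344 per 1000.

29.0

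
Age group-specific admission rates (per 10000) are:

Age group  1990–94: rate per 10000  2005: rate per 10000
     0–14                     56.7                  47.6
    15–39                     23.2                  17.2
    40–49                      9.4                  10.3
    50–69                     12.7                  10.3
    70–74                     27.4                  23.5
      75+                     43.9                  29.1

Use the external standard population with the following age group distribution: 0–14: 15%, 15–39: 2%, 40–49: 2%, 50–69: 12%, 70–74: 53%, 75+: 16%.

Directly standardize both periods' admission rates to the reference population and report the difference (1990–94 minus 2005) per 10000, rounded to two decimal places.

6.19

Standard weights: 0.15, 0.02, 0.02, 0.12, 0.53, 0.16.
1990–94: 0.1500×56.7 + 0.0200×23.2 + 0.0200×9.4 + 0.1200×12.7 + 0.5300×27.4 + 0.1600×43.9 = 32.2270 per 10000.
2005: 0.1500×47.6 + 0.0200×17.2 + 0.0200×10.3 + 0.1200×10.3 + 0.5300×23.5 + 0.1600×29.1 = 26.0370 per 10000.
Difference = 32.2270 − 26.0370 = 6.1900.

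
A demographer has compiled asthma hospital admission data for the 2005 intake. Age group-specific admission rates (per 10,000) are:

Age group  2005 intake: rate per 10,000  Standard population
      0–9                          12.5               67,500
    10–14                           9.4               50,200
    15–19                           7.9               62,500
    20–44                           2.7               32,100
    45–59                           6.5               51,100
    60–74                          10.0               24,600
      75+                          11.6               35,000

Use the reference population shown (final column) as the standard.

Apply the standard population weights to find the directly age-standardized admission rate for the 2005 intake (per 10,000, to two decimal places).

8.92

Standard total = 323,000; weights = 0.2090, 0.1554, 0.1935, 0.0994, 0.1582, 0.0762, 0.1084.
Standardized rate: 0.2090×12.5 + 0.1554×9.4 + 0.1935×7.9 + 0.0994×2.7 + 0.1582×6.5 + 0.0762×10.0 + 0.1084×11.6 = 8.9170 per 10,000.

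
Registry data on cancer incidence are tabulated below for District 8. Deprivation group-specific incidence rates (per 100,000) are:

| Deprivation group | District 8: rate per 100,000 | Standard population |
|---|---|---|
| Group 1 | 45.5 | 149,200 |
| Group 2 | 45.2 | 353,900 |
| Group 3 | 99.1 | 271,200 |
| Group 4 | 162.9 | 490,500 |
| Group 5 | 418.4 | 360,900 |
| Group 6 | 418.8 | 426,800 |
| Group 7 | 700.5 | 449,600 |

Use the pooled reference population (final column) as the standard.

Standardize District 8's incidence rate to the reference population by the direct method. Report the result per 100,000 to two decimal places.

309.44

Standard total = 2,502,100; weights = 0.0596, 0.1414, 0.1084, 0.1960, 0.1442, 0.1706, 0.1797.
Standardized rate: 0.0596×45.5 + 0.1414×45.2 + 0.1084×99.1 + 0.1960×162.9 + 0.1442×418.4 + 0.1706×418.8 + 0.1797×700.5 = 309.4410 per 100,000.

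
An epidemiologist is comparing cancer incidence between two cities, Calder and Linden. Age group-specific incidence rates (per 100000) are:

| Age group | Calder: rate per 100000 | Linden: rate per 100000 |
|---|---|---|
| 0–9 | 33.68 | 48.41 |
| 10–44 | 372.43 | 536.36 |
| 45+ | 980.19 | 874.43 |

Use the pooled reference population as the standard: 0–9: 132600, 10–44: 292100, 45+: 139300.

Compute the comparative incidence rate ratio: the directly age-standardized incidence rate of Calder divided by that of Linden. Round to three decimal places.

0.877

Standard total = 564000; weights = 0.2351, 0.5179, 0.2470.
Calder: 0.2351×33.68 + 0.5179×372.43 + 0.2470×980.19 = 442.8958 per 100000.
Linden: 0.2351×48.41 + 0.5179×536.36 + 0.2470×874.43 = 505.1383 per 100000.
Ratio = 442.8958 ÷ 505.1383 = 0.87678.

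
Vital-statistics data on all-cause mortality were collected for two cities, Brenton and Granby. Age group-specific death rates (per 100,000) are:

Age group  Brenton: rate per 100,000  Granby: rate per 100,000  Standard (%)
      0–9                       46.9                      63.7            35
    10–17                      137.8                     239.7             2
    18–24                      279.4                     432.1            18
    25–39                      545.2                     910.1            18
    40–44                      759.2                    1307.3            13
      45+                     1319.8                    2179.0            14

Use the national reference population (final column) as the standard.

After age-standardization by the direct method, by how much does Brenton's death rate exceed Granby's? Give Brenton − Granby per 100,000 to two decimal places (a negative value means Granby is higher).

-292.63

Standard weights: 0.35, 0.02, 0.18, 0.18, 0.13, 0.14.
Brenton: 0.3500×46.9 + 0.0200×137.8 + 0.1800×279.4 + 0.1800×545.2 + 0.1300×759.2 + 0.1400×1319.8 = 451.0670 per 100,000.
Granby: 0.3500×63.7 + 0.0200×239.7 + 0.1800×432.1 + 0.1800×910.1 + 0.1300×1307.3 + 0.1400×2179.0 = 743.6940 per 100,000.
Difference = 451.0670 − 743.6940 = -292.6270.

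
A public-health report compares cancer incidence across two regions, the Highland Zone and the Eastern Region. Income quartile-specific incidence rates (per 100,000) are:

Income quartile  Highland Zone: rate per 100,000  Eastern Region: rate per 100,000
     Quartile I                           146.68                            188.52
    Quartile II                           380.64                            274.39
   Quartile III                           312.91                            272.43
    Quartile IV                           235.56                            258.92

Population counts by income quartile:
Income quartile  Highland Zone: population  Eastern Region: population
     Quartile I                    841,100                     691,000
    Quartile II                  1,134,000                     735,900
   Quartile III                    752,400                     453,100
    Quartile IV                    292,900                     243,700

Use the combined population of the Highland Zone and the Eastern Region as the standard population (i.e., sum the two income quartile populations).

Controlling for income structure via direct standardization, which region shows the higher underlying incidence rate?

Combined standard total = 5,144,100; weights = 0.2978, 0.3635, 0.2343, 0.1043.
The Highland Zone: 0.2978×146.68 + 0.3635×380.64 + 0.2343×312.91 + 0.1043×235.56 = 279.9521 per 100,000.
The Eastern Region: 0.2978×188.52 + 0.3635×274.39 + 0.2343×272.43 + 0.1043×258.92 = 246.7417 per 100,000.

Highland Zone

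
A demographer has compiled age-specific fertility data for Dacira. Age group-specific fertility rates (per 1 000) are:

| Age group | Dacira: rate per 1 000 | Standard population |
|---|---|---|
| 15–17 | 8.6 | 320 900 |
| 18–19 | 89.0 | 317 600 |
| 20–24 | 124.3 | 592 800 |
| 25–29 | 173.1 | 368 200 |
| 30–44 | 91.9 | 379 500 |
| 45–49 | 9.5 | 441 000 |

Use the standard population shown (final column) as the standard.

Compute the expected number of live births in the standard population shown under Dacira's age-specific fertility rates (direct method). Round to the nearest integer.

Expected live births = Σ (standard pop × age-specific rate ÷ 1 000)
= 320 900×8.6/1 000 + 317 600×89.0/1 000 + 592 800×124.3/1 000 + 368 200×173.1/1 000 + 379 500×91.9/1 000 + 441 000×9.5/1 000
= 2759.74 + 28266.40 + 73685.04 + 63735.42 + 34876.05 + 4189.50 = 207512.15.

207512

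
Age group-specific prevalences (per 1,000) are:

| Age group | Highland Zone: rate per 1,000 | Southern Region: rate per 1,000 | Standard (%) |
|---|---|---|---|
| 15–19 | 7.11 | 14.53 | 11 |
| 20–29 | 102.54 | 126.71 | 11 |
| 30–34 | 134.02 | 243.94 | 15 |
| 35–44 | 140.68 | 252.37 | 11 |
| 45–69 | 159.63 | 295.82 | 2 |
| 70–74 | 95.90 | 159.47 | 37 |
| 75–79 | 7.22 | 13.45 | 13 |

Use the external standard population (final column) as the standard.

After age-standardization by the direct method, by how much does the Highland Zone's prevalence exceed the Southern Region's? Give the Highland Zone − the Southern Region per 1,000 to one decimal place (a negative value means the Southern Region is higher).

-59.3

Standard weights: 0.11, 0.11, 0.15, 0.11, 0.02, 0.37, 0.13.
The Highland Zone: 0.1100×7.11 + 0.1100×102.54 + 0.1500×134.02 + 0.1100×140.68 + 0.0200×159.63 + 0.3700×95.90 + 0.1300×7.22 = 87.2535 per 1,000.
The Southern Region: 0.1100×14.53 + 0.1100×126.71 + 0.1500×243.94 + 0.1100×252.37 + 0.0200×295.82 + 0.3700×159.47 + 0.1300×13.45 = 146.5569 per 1,000.
Difference = 87.2535 − 146.5569 = -59.3034.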